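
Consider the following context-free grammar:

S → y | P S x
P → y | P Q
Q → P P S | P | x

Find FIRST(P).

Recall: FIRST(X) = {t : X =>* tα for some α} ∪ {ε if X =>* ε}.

We compute FIRST(P) using the standard algorithm.
FIRST(P) = {y}
FIRST(Q) = {x, y}
FIRST(S) = {y}
Therefore, FIRST(P) = {y}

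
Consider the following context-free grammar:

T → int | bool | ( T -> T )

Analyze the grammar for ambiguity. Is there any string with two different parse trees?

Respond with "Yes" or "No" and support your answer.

No - the grammar is unambiguous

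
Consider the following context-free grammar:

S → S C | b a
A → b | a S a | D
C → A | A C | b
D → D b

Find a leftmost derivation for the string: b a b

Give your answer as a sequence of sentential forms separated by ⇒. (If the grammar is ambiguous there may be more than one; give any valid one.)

S ⇒ S C ⇒ b a C ⇒ b a b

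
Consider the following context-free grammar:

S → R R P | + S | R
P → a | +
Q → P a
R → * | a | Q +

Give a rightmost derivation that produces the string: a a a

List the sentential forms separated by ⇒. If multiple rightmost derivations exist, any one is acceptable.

S ⇒ R R P ⇒ R R a ⇒ R a a ⇒ a a a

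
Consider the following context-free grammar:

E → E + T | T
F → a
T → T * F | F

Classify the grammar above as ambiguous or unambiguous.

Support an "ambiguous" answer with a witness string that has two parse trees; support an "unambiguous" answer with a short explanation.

Unambiguous - every string in the language has a unique parse tree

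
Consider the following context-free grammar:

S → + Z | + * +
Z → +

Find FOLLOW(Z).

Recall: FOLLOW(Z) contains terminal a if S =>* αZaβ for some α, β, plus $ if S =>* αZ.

We compute FOLLOW(Z) using the standard algorithm.
FOLLOW(S) starts with {$}.
FIRST(S) = {+}
FIRST(Z) = {+}
FOLLOW(S) = {$}
FOLLOW(Z) = {$}
Therefore, FOLLOW(Z) = {$}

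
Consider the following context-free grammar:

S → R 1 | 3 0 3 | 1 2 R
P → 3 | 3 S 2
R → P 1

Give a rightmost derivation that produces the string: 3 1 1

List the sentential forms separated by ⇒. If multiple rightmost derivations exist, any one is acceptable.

S ⇒ R 1 ⇒ P 1 1 ⇒ 3 1 1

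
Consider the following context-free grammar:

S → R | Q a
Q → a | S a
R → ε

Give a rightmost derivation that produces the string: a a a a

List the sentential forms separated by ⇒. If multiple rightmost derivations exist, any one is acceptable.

S ⇒ Q a ⇒ S a a ⇒ Q a a a ⇒ a a a a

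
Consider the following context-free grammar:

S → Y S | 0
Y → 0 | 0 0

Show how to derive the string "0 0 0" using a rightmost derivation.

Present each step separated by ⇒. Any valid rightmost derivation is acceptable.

S ⇒ Y S ⇒ Y 0 ⇒ 0 0 0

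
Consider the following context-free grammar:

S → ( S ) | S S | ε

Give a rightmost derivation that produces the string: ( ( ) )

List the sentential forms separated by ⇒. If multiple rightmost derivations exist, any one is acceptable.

S ⇒ ( S ) ⇒ ( ( S ) ) ⇒ ( ( ) )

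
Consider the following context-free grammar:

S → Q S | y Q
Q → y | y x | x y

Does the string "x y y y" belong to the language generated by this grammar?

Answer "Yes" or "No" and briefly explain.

Yes - a valid derivation exists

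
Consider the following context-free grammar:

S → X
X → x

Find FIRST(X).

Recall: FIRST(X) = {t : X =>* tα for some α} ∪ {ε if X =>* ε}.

We compute FIRST(X) using the standard algorithm.
FIRST(S) = {x}
FIRST(X) = {x}
Therefore, FIRST(X) = {x}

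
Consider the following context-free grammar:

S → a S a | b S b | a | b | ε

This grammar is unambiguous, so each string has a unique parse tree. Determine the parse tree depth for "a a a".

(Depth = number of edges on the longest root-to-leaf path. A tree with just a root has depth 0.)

2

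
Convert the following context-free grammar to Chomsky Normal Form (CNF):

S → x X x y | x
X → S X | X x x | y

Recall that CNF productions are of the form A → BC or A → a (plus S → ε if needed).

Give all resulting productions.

TX → x; TY → y; S → x; X → y; S → TX X0; X0 → X X1; X1 → TX TY; X → S X; X → X X2; X2 → TX TX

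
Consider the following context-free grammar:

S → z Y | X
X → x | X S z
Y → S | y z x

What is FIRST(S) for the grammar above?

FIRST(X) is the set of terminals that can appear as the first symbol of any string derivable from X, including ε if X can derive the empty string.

We compute FIRST(S) using the standard algorithm.
FIRST(S) = {x, z}
FIRST(X) = {x}
FIRST(Y) = {x, y, z}
Therefore, FIRST(S) = {x, z}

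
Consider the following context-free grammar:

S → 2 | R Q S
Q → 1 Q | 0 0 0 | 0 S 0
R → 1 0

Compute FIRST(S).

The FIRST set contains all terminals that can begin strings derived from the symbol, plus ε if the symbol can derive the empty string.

We compute FIRST(S) using the standard algorithm.
FIRST(Q) = {0, 1}
FIRST(R) = {1}
FIRST(S) = {1, 2}
Therefore, FIRST(S) = {1, 2}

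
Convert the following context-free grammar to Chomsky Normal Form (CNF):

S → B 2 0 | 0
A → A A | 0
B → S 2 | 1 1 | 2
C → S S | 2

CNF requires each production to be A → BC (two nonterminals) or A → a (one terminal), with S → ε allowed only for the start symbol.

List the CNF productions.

T2 → 2; T0 → 0; S → 0; A → 0; T1 → 1; B → 2; C → 2; S → B X0; X0 → T2 T0; A → A A; B → S T2; B → T1 T1; C → S S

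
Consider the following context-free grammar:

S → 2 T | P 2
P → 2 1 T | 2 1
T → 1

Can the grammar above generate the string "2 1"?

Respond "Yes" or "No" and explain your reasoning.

Yes - a valid derivation exists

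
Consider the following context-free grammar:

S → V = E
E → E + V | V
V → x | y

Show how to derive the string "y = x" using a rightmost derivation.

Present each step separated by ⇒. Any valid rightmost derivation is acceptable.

S ⇒ V = E ⇒ V = V ⇒ V = x ⇒ y = x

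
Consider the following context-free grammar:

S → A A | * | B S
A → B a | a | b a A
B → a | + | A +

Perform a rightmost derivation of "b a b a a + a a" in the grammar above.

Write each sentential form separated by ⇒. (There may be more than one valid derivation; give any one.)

S ⇒ A A ⇒ A a ⇒ B a a ⇒ A + a a ⇒ b a A + a a ⇒ b a b a A + a a ⇒ b a b a a + a a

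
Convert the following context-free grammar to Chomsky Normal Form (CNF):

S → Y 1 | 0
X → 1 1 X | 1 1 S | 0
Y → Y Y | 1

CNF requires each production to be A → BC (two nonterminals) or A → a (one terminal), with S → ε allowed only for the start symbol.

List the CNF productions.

T1 → 1; S → 0; X → 0; Y → 1; S → Y T1; X → T1 X0; X0 → T1 X; X → T1 X1; X1 → T1 S; Y → Y Y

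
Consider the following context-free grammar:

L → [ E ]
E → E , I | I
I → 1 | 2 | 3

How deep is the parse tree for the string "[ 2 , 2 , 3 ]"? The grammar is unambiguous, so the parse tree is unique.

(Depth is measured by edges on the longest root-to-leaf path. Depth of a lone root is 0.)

5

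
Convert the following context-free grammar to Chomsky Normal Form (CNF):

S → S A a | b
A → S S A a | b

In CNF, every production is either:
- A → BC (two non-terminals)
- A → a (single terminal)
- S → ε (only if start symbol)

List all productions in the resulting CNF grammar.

TA → a; S → b; A → b; S → S X0; X0 → A TA; A → S X1; X1 → S X2; X2 → A TA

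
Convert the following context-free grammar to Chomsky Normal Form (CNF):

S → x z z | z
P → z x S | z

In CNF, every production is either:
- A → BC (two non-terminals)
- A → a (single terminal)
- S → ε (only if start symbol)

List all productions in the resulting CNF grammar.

TX → x; TZ → z; S → z; P → z; S → TX X0; X0 → TZ TZ; P → TZ X1; X1 → TX S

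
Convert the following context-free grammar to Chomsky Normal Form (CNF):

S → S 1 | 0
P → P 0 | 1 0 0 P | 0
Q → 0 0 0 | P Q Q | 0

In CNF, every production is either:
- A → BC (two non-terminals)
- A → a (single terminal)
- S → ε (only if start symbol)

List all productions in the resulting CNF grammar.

T1 → 1; S → 0; T0 → 0; P → 0; Q → 0; S → S T1; P → P T0; P → T1 X0; X0 → T0 X1; X1 → T0 P; Q → T0 X2; X2 → T0 T0; Q → P X3; X3 → Q Q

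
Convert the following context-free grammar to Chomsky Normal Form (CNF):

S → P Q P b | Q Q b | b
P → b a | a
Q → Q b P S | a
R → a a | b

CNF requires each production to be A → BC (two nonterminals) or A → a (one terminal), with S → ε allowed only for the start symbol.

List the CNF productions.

TB → b; S → b; TA → a; P → a; Q → a; R → b; S → P X0; X0 → Q X1; X1 → P TB; S → Q X2; X2 → Q TB; P → TB TA; Q → Q X3; X3 → TB X4; X4 → P S; R → TA TA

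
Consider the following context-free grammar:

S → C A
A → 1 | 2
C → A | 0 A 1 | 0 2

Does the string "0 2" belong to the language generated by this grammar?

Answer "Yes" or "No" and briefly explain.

No - no valid derivation exists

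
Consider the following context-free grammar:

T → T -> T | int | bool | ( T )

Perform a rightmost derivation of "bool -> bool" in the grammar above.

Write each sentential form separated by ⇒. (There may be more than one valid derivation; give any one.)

T ⇒ T -> T ⇒ T -> bool ⇒ bool -> bool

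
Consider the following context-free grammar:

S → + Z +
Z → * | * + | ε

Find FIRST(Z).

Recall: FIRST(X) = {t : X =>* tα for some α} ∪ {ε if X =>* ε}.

We compute FIRST(Z) using the standard algorithm.
FIRST(S) = {+}
FIRST(Z) = {*, ε}
Therefore, FIRST(Z) = {*, ε}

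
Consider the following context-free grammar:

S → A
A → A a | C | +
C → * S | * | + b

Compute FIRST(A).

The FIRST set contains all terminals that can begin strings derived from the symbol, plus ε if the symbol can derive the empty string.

We compute FIRST(A) using the standard algorithm.
FIRST(A) = {*, +}
FIRST(C) = {*, +}
FIRST(S) = {*, +}
Therefore, FIRST(A) = {*, +}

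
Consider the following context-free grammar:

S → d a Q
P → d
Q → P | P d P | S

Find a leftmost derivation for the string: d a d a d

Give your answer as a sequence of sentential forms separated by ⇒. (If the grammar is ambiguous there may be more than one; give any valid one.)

S ⇒ d a Q ⇒ d a S ⇒ d a d a Q ⇒ d a d a P ⇒ d a d a d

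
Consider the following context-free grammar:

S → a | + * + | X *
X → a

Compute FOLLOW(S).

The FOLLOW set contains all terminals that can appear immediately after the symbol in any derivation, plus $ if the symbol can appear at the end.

We compute FOLLOW(S) using the standard algorithm.
FOLLOW(S) starts with {$}.
FIRST(S) = {+, a}
FIRST(X) = {a}
FOLLOW(S) = {$}
FOLLOW(X) = {*}
Therefore, FOLLOW(S) = {$}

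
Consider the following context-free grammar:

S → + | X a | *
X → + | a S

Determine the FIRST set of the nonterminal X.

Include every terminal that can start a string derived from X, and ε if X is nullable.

We compute FIRST(X) using the standard algorithm.
FIRST(S) = {*, +, a}
FIRST(X) = {+, a}
Therefore, FIRST(X) = {+, a}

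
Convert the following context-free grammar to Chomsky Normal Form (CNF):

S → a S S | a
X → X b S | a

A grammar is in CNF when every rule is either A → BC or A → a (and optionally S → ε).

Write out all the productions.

TA → a; S → a; TB → b; X → a; S → TA X0; X0 → S S; X → X X1; X1 → TB S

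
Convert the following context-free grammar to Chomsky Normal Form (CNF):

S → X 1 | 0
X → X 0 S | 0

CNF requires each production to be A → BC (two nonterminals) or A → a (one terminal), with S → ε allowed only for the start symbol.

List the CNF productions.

T1 → 1; S → 0; T0 → 0; X → 0; S → X T1; X → X X0; X0 → T0 S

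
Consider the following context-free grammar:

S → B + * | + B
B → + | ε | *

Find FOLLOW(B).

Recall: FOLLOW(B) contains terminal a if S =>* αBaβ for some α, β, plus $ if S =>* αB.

We compute FOLLOW(B) using the standard algorithm.
FOLLOW(S) starts with {$}.
FIRST(B) = {*, +, ε}
FIRST(S) = {*, +}
FOLLOW(B) = {$, +}
FOLLOW(S) = {$}
Therefore, FOLLOW(B) = {$, +}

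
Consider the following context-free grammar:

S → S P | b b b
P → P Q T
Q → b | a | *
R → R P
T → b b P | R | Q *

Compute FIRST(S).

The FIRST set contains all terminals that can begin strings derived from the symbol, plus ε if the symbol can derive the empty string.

We compute FIRST(S) using the standard algorithm.
FIRST(P) = {}
FIRST(Q) = {*, a, b}
FIRST(R) = {}
FIRST(S) = {b}
FIRST(T) = {*, a, b}
Therefore, FIRST(S) = {b}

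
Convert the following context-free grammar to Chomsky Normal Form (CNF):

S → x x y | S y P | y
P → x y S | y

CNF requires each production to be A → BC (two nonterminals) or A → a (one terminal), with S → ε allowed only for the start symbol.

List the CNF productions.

TX → x; TY → y; S → y; P → y; S → TX X0; X0 → TX TY; S → S X1; X1 → TY P; P → TX X2; X2 → TY S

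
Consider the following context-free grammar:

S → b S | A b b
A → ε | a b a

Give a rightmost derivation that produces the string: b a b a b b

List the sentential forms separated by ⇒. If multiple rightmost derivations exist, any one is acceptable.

S ⇒ b S ⇒ b A b b ⇒ b a b a b b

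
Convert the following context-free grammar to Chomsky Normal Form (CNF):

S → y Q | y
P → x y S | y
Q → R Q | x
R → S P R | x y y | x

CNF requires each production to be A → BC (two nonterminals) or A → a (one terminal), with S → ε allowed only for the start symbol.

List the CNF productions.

TY → y; S → y; TX → x; P → y; Q → x; R → x; S → TY Q; P → TX X0; X0 → TY S; Q → R Q; R → S X1; X1 → P R; R → TX X2; X2 → TY TY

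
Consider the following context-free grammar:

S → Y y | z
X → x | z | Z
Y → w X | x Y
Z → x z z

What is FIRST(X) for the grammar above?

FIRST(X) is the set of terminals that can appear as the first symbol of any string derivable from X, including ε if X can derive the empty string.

We compute FIRST(X) using the standard algorithm.
FIRST(S) = {w, x, z}
FIRST(X) = {x, z}
FIRST(Y) = {w, x}
FIRST(Z) = {x}
Therefore, FIRST(X) = {x, z}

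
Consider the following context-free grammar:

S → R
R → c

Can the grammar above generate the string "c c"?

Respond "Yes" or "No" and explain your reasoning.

No - no valid derivation exists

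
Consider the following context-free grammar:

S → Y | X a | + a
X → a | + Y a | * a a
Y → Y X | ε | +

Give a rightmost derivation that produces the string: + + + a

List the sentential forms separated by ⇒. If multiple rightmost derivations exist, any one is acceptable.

S ⇒ Y ⇒ Y X ⇒ Y + Y a ⇒ Y + + a ⇒ + + + a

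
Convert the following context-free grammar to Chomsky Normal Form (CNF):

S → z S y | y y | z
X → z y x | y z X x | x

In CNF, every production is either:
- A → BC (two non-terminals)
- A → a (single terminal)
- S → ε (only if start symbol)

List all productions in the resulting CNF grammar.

TZ → z; TY → y; S → z; TX → x; X → x; S → TZ X0; X0 → S TY; S → TY TY; X → TZ X1; X1 → TY TX; X → TY X2; X2 → TZ X3; X3 → X TX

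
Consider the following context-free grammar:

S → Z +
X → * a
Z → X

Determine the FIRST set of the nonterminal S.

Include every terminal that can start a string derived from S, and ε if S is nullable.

We compute FIRST(S) using the standard algorithm.
FIRST(S) = {*}
FIRST(X) = {*}
FIRST(Z) = {*}
Therefore, FIRST(S) = {*}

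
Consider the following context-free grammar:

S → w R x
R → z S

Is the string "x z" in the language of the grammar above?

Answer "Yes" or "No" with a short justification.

No - no valid derivation exists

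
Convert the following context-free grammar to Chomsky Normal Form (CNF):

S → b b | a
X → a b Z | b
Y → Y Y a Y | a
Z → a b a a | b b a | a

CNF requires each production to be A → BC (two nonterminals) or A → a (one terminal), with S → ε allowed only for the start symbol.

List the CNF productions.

TB → b; S → a; TA → a; X → b; Y → a; Z → a; S → TB TB; X → TA X0; X0 → TB Z; Y → Y X1; X1 → Y X2; X2 → TA Y; Z → TA X3; X3 → TB X4; X4 → TA TA; Z → TB X5; X5 → TB TA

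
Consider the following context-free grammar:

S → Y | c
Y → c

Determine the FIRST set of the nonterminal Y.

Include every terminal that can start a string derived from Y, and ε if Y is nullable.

We compute FIRST(Y) using the standard algorithm.
FIRST(S) = {c}
FIRST(Y) = {c}
Therefore, FIRST(Y) = {c}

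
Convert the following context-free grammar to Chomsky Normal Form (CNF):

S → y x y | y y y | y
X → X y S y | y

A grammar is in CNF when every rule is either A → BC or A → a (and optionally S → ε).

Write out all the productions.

TY → y; TX → x; S → y; X → y; S → TY X0; X0 → TX TY; S → TY X1; X1 → TY TY; X → X X2; X2 → TY X3; X3 → S TY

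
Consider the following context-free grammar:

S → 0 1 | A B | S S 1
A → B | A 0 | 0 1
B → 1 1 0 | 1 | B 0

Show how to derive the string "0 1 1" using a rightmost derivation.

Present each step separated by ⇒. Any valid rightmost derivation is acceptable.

S ⇒ A B ⇒ A 1 ⇒ 0 1 1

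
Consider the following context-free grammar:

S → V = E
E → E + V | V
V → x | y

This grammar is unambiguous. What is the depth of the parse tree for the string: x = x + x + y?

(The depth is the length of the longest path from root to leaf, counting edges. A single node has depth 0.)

5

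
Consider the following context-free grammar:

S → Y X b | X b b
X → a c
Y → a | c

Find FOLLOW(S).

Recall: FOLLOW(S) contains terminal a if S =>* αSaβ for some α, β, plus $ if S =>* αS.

We compute FOLLOW(S) using the standard algorithm.
FOLLOW(S) starts with {$}.
FIRST(S) = {a, c}
FIRST(X) = {a}
FIRST(Y) = {a, c}
FOLLOW(S) = {$}
FOLLOW(X) = {b}
FOLLOW(Y) = {a}
Therefore, FOLLOW(S) = {$}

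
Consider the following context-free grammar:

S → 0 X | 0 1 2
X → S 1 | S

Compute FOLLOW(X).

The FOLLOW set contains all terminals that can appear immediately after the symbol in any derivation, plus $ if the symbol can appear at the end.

We compute FOLLOW(X) using the standard algorithm.
FOLLOW(S) starts with {$}.
FIRST(S) = {0}
FIRST(X) = {0}
FOLLOW(S) = {$, 1}
FOLLOW(X) = {$, 1}
Therefore, FOLLOW(X) = {$, 1}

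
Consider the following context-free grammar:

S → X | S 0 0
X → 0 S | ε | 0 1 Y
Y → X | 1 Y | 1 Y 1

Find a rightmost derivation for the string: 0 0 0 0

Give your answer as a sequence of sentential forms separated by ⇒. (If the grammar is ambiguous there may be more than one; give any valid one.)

S ⇒ S 0 0 ⇒ S 0 0 0 0 ⇒ X 0 0 0 0 ⇒ 0 0 0 0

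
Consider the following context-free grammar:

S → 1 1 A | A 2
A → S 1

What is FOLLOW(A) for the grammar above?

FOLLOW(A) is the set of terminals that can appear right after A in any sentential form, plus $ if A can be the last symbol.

We compute FOLLOW(A) using the standard algorithm.
FOLLOW(S) starts with {$}.
FIRST(A) = {1}
FIRST(S) = {1}
FOLLOW(A) = {$, 1, 2}
FOLLOW(S) = {$, 1}
Therefore, FOLLOW(A) = {$, 1, 2}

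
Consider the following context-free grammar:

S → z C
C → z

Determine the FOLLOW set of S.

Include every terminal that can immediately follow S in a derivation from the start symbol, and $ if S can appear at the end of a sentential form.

We compute FOLLOW(S) using the standard algorithm.
FOLLOW(S) starts with {$}.
FIRST(C) = {z}
FIRST(S) = {z}
FOLLOW(C) = {$}
FOLLOW(S) = {$}
Therefore, FOLLOW(S) = {$}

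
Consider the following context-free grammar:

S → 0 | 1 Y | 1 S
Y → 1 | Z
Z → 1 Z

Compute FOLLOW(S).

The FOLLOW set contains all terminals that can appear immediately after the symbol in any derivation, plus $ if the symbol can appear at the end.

We compute FOLLOW(S) using the standard algorithm.
FOLLOW(S) starts with {$}.
FIRST(S) = {0, 1}
FIRST(Y) = {1}
FIRST(Z) = {1}
FOLLOW(S) = {$}
FOLLOW(Y) = {$}
FOLLOW(Z) = {$}
Therefore, FOLLOW(S) = {$}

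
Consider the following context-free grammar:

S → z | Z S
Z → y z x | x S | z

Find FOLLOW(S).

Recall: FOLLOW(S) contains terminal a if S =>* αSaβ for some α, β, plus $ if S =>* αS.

We compute FOLLOW(S) using the standard algorithm.
FOLLOW(S) starts with {$}.
FIRST(S) = {x, y, z}
FIRST(Z) = {x, y, z}
FOLLOW(S) = {$, x, y, z}
FOLLOW(Z) = {x, y, z}
Therefore, FOLLOW(S) = {$, x, y, z}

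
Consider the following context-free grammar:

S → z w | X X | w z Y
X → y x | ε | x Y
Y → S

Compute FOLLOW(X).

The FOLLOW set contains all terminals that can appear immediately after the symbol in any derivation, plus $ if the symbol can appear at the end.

We compute FOLLOW(X) using the standard algorithm.
FOLLOW(S) starts with {$}.
FIRST(S) = {w, x, y, z, ε}
FIRST(X) = {x, y, ε}
FIRST(Y) = {w, x, y, z, ε}
FOLLOW(S) = {$, x, y}
FOLLOW(X) = {$, x, y}
FOLLOW(Y) = {$, x, y}
Therefore, FOLLOW(X) = {$, x, y}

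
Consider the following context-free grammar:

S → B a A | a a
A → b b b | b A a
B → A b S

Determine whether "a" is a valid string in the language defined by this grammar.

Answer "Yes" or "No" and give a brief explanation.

No - no valid derivation exists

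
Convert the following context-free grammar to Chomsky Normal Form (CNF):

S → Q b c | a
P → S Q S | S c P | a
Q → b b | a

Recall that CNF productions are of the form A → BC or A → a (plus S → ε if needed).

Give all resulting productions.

TB → b; TC → c; S → a; P → a; Q → a; S → Q X0; X0 → TB TC; P → S X1; X1 → Q S; P → S X2; X2 → TC P; Q → TB TB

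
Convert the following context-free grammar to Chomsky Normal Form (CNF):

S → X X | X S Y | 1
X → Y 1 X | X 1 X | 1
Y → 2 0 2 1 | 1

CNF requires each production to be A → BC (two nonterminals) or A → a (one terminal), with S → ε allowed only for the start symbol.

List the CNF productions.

S → 1; T1 → 1; X → 1; T2 → 2; T0 → 0; Y → 1; S → X X; S → X X0; X0 → S Y; X → Y X1; X1 → T1 X; X → X X2; X2 → T1 X; Y → T2 X3; X3 → T0 X4; X4 → T2 T1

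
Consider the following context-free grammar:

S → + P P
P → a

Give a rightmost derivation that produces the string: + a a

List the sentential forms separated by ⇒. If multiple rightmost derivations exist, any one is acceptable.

S ⇒ + P P ⇒ + P a ⇒ + a a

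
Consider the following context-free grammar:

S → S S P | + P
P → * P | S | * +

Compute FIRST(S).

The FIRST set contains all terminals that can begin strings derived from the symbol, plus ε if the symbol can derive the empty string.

We compute FIRST(S) using the standard algorithm.
FIRST(P) = {*, +}
FIRST(S) = {+}
Therefore, FIRST(S) = {+}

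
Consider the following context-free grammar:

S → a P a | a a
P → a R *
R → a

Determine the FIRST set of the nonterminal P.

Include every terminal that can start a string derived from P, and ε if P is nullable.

We compute FIRST(P) using the standard algorithm.
FIRST(P) = {a}
FIRST(R) = {a}
FIRST(S) = {a}
Therefore, FIRST(P) = {a}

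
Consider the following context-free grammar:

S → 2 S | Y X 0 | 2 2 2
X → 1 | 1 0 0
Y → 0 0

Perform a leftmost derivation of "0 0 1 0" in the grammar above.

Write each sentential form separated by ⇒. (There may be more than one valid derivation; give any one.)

S ⇒ Y X 0 ⇒ 0 0 X 0 ⇒ 0 0 1 0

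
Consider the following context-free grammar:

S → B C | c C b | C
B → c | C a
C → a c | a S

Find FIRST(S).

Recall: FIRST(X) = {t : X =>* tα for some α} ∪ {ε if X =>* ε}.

We compute FIRST(S) using the standard algorithm.
FIRST(B) = {a, c}
FIRST(C) = {a}
FIRST(S) = {a, c}
Therefore, FIRST(S) = {a, c}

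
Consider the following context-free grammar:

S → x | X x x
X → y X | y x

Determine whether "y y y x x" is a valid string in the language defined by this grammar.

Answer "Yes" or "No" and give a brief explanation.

No - no valid derivation exists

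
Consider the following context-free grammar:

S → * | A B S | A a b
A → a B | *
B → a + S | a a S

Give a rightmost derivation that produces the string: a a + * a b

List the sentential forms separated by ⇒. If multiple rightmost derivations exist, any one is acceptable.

S ⇒ A a b ⇒ a B a b ⇒ a a + S a b ⇒ a a + * a b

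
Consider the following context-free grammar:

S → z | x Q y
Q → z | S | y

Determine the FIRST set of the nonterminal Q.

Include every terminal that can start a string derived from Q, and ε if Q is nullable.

We compute FIRST(Q) using the standard algorithm.
FIRST(Q) = {x, y, z}
FIRST(S) = {x, z}
Therefore, FIRST(Q) = {x, y, z}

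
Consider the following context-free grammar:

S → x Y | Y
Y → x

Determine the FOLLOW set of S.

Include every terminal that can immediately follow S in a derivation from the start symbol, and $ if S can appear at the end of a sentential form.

We compute FOLLOW(S) using the standard algorithm.
FOLLOW(S) starts with {$}.
FIRST(S) = {x}
FIRST(Y) = {x}
FOLLOW(S) = {$}
FOLLOW(Y) = {$}
Therefore, FOLLOW(S) = {$}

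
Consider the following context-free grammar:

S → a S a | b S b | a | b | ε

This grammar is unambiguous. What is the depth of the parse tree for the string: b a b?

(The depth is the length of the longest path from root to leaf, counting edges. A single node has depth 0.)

2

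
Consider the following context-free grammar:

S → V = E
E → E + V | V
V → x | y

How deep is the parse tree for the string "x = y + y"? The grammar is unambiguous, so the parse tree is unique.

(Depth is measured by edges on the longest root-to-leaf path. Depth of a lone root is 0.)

4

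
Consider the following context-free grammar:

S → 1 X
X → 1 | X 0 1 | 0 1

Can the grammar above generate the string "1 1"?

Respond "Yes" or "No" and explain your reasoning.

Yes - a valid derivation exists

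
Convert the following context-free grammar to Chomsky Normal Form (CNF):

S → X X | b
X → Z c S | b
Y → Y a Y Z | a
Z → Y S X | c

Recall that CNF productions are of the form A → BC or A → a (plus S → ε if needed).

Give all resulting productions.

S → b; TC → c; X → b; TA → a; Y → a; Z → c; S → X X; X → Z X0; X0 → TC S; Y → Y X1; X1 → TA X2; X2 → Y Z; Z → Y X3; X3 → S X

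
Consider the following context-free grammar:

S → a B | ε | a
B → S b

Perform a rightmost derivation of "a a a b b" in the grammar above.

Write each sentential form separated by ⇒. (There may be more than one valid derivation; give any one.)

S ⇒ a B ⇒ a S b ⇒ a a B b ⇒ a a S b b ⇒ a a a b b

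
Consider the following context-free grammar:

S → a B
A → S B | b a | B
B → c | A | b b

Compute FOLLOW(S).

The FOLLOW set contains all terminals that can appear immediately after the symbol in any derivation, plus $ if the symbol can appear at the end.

We compute FOLLOW(S) using the standard algorithm.
FOLLOW(S) starts with {$}.
FIRST(A) = {a, b, c}
FIRST(B) = {a, b, c}
FIRST(S) = {a}
FOLLOW(A) = {$, a, b, c}
FOLLOW(B) = {$, a, b, c}
FOLLOW(S) = {$, a, b, c}
Therefore, FOLLOW(S) = {$, a, b, c}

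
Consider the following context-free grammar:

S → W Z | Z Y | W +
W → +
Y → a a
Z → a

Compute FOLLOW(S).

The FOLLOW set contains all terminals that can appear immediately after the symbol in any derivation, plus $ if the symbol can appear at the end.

We compute FOLLOW(S) using the standard algorithm.
FOLLOW(S) starts with {$}.
FIRST(S) = {+, a}
FIRST(W) = {+}
FIRST(Y) = {a}
FIRST(Z) = {a}
FOLLOW(S) = {$}
FOLLOW(W) = {+, a}
FOLLOW(Y) = {$}
FOLLOW(Z) = {$, a}
Therefore, FOLLOW(S) = {$}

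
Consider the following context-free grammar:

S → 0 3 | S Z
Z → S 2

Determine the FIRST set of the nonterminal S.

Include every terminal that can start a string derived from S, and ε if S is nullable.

We compute FIRST(S) using the standard algorithm.
FIRST(S) = {0}
FIRST(Z) = {0}
Therefore, FIRST(S) = {0}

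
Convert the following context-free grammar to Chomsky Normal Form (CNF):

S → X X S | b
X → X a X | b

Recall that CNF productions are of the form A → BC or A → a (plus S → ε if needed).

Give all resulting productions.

S → b; TA → a; X → b; S → X X0; X0 → X S; X → X X1; X1 → TA X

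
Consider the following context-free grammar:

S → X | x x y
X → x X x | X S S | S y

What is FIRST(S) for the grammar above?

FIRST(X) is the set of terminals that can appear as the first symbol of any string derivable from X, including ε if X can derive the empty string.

We compute FIRST(S) using the standard algorithm.
FIRST(S) = {x}
FIRST(X) = {x}
Therefore, FIRST(S) = {x}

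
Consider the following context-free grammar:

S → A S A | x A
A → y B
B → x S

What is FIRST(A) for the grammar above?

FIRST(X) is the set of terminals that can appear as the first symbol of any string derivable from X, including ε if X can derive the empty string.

We compute FIRST(A) using the standard algorithm.
FIRST(A) = {y}
FIRST(B) = {x}
FIRST(S) = {x, y}
Therefore, FIRST(A) = {y}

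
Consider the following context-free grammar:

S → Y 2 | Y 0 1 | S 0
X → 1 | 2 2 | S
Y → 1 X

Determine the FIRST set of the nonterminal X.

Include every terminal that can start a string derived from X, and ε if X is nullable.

We compute FIRST(X) using the standard algorithm.
FIRST(S) = {1}
FIRST(X) = {1, 2}
FIRST(Y) = {1}
Therefore, FIRST(X) = {1, 2}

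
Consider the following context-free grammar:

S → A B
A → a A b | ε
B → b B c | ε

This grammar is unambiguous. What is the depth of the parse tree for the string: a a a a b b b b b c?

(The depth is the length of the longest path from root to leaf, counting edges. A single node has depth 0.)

6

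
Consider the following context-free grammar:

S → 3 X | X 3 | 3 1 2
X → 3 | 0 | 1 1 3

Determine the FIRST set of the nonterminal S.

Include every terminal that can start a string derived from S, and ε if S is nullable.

We compute FIRST(S) using the standard algorithm.
FIRST(S) = {0, 1, 3}
FIRST(X) = {0, 1, 3}
Therefore, FIRST(S) = {0, 1, 3}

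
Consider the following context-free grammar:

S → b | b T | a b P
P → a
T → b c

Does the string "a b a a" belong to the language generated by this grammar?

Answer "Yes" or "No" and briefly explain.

No - no valid derivation exists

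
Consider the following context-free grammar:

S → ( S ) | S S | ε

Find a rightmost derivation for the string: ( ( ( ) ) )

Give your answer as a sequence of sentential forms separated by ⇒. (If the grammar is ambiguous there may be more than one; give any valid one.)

S ⇒ ( S ) ⇒ ( ( S ) ) ⇒ ( ( ( S ) ) ) ⇒ ( ( ( ) ) )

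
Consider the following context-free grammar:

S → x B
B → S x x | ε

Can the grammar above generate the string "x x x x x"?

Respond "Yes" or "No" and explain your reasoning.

No - no valid derivation exists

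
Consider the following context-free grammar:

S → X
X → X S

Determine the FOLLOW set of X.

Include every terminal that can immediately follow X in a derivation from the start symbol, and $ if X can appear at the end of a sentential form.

We compute FOLLOW(X) using the standard algorithm.
FOLLOW(S) starts with {$}.
FIRST(S) = {}
FIRST(X) = {}
FOLLOW(S) = {$}
FOLLOW(X) = {$}
Therefore, FOLLOW(X) = {$}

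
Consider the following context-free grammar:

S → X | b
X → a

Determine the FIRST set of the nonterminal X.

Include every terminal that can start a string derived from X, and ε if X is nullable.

We compute FIRST(X) using the standard algorithm.
FIRST(S) = {a, b}
FIRST(X) = {a}
Therefore, FIRST(X) = {a}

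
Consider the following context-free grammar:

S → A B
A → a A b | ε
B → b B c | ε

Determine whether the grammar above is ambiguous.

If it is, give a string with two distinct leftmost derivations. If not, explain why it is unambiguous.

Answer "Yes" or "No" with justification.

No - the grammar is unambiguous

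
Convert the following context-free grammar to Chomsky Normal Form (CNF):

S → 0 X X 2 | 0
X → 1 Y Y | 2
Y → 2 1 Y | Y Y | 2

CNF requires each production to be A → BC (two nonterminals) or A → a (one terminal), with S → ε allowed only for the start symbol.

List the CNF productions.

T0 → 0; T2 → 2; S → 0; T1 → 1; X → 2; Y → 2; S → T0 X0; X0 → X X1; X1 → X T2; X → T1 X2; X2 → Y Y; Y → T2 X3; X3 → T1 Y; Y → Y Y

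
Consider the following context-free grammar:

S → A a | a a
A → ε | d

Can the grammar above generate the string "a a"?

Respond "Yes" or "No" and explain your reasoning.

Yes - a valid derivation exists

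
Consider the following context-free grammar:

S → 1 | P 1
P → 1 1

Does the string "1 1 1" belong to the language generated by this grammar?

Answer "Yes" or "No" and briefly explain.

Yes - a valid derivation exists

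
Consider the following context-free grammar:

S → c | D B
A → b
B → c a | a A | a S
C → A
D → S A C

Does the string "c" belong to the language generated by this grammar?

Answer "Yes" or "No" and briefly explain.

Yes - a valid derivation exists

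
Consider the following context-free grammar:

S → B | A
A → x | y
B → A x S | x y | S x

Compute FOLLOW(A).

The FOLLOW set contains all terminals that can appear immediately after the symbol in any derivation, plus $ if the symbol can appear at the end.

We compute FOLLOW(A) using the standard algorithm.
FOLLOW(S) starts with {$}.
FIRST(A) = {x, y}
FIRST(B) = {x, y}
FIRST(S) = {x, y}
FOLLOW(A) = {$, x}
FOLLOW(B) = {$, x}
FOLLOW(S) = {$, x}
Therefore, FOLLOW(A) = {$, x}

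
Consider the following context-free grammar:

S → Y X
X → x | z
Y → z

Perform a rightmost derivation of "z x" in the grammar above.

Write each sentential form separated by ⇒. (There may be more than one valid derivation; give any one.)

S ⇒ Y X ⇒ Y x ⇒ z x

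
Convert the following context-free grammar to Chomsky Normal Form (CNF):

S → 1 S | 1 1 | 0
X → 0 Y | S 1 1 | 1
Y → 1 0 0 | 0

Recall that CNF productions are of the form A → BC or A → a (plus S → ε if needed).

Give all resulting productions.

T1 → 1; S → 0; T0 → 0; X → 1; Y → 0; S → T1 S; S → T1 T1; X → T0 Y; X → S X0; X0 → T1 T1; Y → T1 X1; X1 → T0 T0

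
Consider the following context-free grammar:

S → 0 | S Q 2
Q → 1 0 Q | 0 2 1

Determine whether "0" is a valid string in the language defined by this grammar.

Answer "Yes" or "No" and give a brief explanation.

Yes - a valid derivation exists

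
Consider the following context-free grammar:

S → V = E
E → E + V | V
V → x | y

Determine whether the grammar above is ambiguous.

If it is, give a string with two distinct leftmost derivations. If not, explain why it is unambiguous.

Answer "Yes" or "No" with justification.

No - the grammar is unambiguous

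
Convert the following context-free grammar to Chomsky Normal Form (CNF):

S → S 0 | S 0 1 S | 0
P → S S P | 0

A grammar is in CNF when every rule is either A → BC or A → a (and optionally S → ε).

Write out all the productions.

T0 → 0; T1 → 1; S → 0; P → 0; S → S T0; S → S X0; X0 → T0 X1; X1 → T1 S; P → S X2; X2 → S P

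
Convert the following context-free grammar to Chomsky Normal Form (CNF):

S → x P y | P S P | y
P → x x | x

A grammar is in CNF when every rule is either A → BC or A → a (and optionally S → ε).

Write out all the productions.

TX → x; TY → y; S → y; P → x; S → TX X0; X0 → P TY; S → P X1; X1 → S P; P → TX TX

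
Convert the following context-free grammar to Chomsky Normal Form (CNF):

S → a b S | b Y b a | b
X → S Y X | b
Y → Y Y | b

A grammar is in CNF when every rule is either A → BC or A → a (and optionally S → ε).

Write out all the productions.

TA → a; TB → b; S → b; X → b; Y → b; S → TA X0; X0 → TB S; S → TB X1; X1 → Y X2; X2 → TB TA; X → S X3; X3 → Y X; Y → Y Y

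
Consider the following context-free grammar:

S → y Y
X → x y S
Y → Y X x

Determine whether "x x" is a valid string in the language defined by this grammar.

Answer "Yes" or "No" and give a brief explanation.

No - no valid derivation exists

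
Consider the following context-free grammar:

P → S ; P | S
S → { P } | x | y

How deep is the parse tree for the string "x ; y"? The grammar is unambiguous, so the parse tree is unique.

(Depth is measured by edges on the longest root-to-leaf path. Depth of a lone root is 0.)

3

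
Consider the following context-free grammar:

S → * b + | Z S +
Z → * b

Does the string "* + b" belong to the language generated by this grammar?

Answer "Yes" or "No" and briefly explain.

No - no valid derivation exists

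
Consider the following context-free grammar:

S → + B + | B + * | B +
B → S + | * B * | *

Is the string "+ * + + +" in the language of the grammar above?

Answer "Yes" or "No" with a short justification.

Yes - a valid derivation exists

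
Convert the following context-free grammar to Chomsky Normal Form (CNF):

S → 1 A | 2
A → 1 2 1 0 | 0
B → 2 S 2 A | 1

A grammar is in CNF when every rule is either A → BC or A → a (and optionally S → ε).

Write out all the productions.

T1 → 1; S → 2; T2 → 2; T0 → 0; A → 0; B → 1; S → T1 A; A → T1 X0; X0 → T2 X1; X1 → T1 T0; B → T2 X2; X2 → S X3; X3 → T2 A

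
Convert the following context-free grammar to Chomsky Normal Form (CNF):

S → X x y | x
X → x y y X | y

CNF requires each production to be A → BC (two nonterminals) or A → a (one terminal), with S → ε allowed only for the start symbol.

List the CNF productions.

TX → x; TY → y; S → x; X → y; S → X X0; X0 → TX TY; X → TX X1; X1 → TY X2; X2 → TY X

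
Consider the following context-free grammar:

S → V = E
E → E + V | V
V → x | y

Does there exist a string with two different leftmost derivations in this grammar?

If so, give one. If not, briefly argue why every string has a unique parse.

No - every string in the language has a unique leftmost derivation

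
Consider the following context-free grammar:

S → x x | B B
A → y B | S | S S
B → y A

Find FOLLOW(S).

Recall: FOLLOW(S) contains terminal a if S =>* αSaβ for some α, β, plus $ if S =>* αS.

We compute FOLLOW(S) using the standard algorithm.
FOLLOW(S) starts with {$}.
FIRST(A) = {x, y}
FIRST(B) = {y}
FIRST(S) = {x, y}
FOLLOW(A) = {$, x, y}
FOLLOW(B) = {$, x, y}
FOLLOW(S) = {$, x, y}
Therefore, FOLLOW(S) = {$, x, y}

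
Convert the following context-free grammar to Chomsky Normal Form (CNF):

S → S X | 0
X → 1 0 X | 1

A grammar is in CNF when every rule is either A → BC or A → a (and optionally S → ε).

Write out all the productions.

S → 0; T1 → 1; T0 → 0; X → 1; S → S X; X → T1 X0; X0 → T0 X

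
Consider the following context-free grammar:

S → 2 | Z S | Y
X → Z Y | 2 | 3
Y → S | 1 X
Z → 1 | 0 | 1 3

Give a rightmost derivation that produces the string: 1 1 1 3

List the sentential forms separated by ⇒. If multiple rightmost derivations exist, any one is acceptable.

S ⇒ Y ⇒ 1 X ⇒ 1 Z Y ⇒ 1 Z 1 X ⇒ 1 Z 1 3 ⇒ 1 1 1 3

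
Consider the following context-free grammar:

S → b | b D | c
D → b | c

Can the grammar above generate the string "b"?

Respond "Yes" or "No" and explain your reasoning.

Yes - a valid derivation exists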